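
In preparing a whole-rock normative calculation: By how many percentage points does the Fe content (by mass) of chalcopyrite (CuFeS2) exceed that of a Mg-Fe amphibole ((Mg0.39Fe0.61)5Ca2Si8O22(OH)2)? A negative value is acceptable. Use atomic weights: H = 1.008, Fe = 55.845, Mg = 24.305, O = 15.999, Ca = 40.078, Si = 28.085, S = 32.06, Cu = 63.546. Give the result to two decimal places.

11.68 percentage points

M(CuFeS2) = 183.511 g/mol, so wt% Fe = 55.845/183.511 × 100 = 30.43%.
M((Mg0.39Fe0.61)5Ca2Si8O22(OH)2) = 908.550 g/mol, so wt% Fe = 170.327/908.550 × 100 = 18.75%.
30.43 − 18.75 = 11.68 pp.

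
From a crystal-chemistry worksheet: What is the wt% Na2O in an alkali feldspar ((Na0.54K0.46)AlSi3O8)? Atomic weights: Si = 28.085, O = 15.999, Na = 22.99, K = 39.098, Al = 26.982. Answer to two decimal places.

6.21 wt%

M((Na0.54K0.46)AlSi3O8) = 269.629 g/mol; M(Na2O) = 61.979 g/mol.
Moles Na2O per formula unit = 0.54 Na ÷ 2 = 0.2700.
Na2O fraction = (0.2700 × 61.979) / 269.629 = 16.734/269.629 = 0.0621.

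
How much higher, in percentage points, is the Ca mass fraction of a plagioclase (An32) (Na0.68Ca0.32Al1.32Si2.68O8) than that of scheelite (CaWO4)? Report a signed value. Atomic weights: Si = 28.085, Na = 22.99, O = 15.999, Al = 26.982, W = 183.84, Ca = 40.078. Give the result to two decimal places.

-9.12 percentage points

Ca in Na0.68Ca0.32Al1.32Si2.68O8: molar mass 267.334 g/mol; 0.32×40.078 = 12.825 g → 4.80 wt%.
Ca in CaWO4: molar mass 287.914 g/mol; 1×40.078 = 40.078 g → 13.92 wt%.
Difference = 4.80 − 13.92 = -9.12 percentage points.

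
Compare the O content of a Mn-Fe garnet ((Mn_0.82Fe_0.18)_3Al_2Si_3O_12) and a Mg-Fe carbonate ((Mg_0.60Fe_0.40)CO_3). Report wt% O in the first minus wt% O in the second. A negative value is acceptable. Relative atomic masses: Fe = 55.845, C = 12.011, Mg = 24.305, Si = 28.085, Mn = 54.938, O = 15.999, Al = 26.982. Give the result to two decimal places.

-10.77 percentage points

First mineral: 191.988 g O in 495.511 g formula = 38.75 wt% O.
Second mineral: 47.997 g O in 96.929 g formula = 49.52 wt% O.
38.75% − 49.52% gives a difference of -10.77 percentage points.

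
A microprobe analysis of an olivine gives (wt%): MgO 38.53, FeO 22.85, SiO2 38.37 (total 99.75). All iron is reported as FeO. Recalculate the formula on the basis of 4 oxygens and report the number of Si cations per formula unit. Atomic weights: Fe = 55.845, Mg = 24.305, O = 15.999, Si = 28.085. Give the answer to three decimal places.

1.001 Si apfu

38.53 wt% MgO ÷ 40.304 g/mol = 0.95598 mol, giving 0.95598 Mg and 0.95598 O.
22.85 wt% FeO ÷ 71.844 g/mol = 0.31805 mol, giving 0.31805 Fe and 0.31805 O.
38.37 wt% SiO2 ÷ 60.083 g/mol = 0.63862 mol, giving 0.63862 Si and 1.27724 O.
Oxygen sums to 2.55127; scaling by 4/2.55127 = 1.56785 puts the formula on 4 O.
Si: 0.63862 × 1.56785 = 1.001 atoms per formula unit.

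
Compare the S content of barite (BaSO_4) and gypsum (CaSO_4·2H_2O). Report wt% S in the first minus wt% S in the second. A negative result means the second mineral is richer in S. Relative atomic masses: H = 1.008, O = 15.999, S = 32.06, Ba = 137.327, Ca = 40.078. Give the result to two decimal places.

First mineral: 32.060 g S in 233.383 g formula = 13.74 wt% S.
Second mineral: 32.060 g S in 172.164 g formula = 18.62 wt% S.
13.74% − 18.62% gives a difference of -4.88 percentage points.

-4.88 percentage points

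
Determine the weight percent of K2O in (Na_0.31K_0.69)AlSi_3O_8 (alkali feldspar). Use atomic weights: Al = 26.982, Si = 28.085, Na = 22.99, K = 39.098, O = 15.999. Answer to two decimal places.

11.89 wt%

Formula mass = 273.334 g/mol.
0.69 K → 0.3450 mol K2O per formula unit; M(K2O) = 94.195, so K2O mass = 32.497 g.
32.497/273.334 × 100 = 11.89 wt%.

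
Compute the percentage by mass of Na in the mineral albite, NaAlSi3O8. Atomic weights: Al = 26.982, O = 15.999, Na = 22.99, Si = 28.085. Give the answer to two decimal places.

Molar mass of NaAlSi3O8: 1*22.99 + 1*26.982 + 3*28.085 + 8*15.999 = 262.219 g/mol.
Mass of Na per formula unit: 1 × 22.99 = 22.990 g.
Weight fraction Na = 22.990 / 262.219 = 0.0877.

8.77 weight percent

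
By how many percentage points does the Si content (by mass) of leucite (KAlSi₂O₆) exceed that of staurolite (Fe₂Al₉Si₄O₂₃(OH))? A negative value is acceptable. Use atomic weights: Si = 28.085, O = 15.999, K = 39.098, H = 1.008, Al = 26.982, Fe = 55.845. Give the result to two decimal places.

First mineral: 56.170 g Si in 218.244 g formula = 25.74 wt% Si.
Second mineral: 112.340 g Si in 851.852 g formula = 13.19 wt% Si.
25.74% − 13.19% gives a difference of 12.55 percentage points.

12.55 percentage points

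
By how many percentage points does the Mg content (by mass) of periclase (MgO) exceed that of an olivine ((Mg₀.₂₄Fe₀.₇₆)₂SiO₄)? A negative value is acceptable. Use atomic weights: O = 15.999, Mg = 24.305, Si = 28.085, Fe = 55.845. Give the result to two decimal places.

Mg in MgO: molar mass 40.304 g/mol; 1×24.305 = 24.305 g → 60.30 wt%.
Mg in (Mg₀.₂₄Fe₀.₇₆)₂SiO₄: molar mass 188.632 g/mol; 0.48×24.305 = 11.666 g → 6.18 wt%.
Difference = 60.30 − 6.18 = 54.12 percentage points.

54.12 percentage points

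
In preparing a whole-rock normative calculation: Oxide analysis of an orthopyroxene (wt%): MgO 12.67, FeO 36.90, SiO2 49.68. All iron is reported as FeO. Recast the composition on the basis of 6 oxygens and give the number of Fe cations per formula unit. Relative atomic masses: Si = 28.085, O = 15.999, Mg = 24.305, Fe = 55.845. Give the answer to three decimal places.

MgO: 12.67/40.304 = 0.31436 mol → 0.31436 mol Mg, 0.31436 mol O.
FeO: 36.90/71.844 = 0.51361 mol → 0.51361 mol Fe, 0.51361 mol O.
SiO2: 49.68/60.083 = 0.82686 mol → 0.82686 mol Si, 1.65372 mol O.
Total oxygen = 2.48169 mol. Normalization factor = 6/2.48169 = 2.41771.
Fe per 6 O = 0.51361 × 2.41771 = 1.242.

1.242 Fe apfu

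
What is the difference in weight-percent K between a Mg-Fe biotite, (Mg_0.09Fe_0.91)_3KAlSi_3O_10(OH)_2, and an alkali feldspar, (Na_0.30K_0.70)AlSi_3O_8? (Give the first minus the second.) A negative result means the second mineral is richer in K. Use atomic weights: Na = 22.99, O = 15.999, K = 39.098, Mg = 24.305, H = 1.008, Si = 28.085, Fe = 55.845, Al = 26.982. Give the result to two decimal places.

M((Mg_0.09Fe_0.91)_3KAlSi_3O_10(OH)_2) = 503.358 g/mol, so wt% K = 39.098/503.358 × 100 = 7.77%.
M((Na_0.30K_0.70)AlSi_3O_8) = 273.495 g/mol, so wt% K = 27.369/273.495 × 100 = 10.01%.
7.77 − 10.01 = -2.24 pp.

-2.24 percentage points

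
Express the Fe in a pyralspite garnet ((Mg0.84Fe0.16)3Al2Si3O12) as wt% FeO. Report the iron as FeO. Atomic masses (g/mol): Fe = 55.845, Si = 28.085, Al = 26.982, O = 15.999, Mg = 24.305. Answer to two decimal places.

8.24 wt%

Molar mass of (Mg0.84Fe0.16)3Al2Si3O12 = 2.52·24.305 + 0.48·55.845 + 2·26.982 + 3·28.085 + 12·15.999 = 418.261 g/mol.
Each formula unit contains 0.48 Fe, equivalent to 0.48/1 = 0.4800 mol FeO.
M(FeO) = 1×55.845 + 1×15.999 = 71.844 g/mol.
Mass of FeO per formula unit = 0.4800 × 71.844 = 34.485 g.
FeO wt% = 34.485 / 418.261 × 100 = 8.24%.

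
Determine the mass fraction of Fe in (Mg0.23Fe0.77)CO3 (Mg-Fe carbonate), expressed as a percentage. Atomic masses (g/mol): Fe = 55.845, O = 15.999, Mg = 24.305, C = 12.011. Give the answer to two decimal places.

Formula mass = 0.23·24.305 + 0.77·55.845 + 1·12.011 + 3·15.999 = 108.599 g/mol, of which 43.001 g is Fe.
So Fe makes up 43.001/108.599 = 0.3960 of the mass, i.e. 39.60%.

39.60 weight percent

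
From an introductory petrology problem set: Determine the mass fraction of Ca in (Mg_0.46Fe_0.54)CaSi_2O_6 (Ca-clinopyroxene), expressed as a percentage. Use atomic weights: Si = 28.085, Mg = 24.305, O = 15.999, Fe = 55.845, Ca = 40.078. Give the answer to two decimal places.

17.16 weight percent

M((Mg_0.46Fe_0.54)CaSi_2O_6) = 233.579 g/mol.
Ca contributes 1 × 40.078 = 40.078 g per mole.
40.078/233.579 = 0.1716 → 17.16%.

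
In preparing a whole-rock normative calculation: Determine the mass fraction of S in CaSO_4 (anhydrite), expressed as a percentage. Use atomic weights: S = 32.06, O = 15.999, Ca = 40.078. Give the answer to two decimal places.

23.55 wt%

Formula mass = 1×40.078 + 1×32.06 + 4×15.999 = 136.134 g/mol, of which 32.060 g is S.
So S makes up 32.060/136.134 = 0.2355 of the mass, i.e. 23.55%.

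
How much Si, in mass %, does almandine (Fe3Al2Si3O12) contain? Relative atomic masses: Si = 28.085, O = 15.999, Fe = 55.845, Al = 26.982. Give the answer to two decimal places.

16.93 mass %

Formula mass = 3*55.845 + 2*26.982 + 3*28.085 + 12*15.999 = 497.742 g/mol, of which 84.255 g is Si.
So Si makes up 84.255/497.742 = 0.1693 of the mass, i.e. 16.93%.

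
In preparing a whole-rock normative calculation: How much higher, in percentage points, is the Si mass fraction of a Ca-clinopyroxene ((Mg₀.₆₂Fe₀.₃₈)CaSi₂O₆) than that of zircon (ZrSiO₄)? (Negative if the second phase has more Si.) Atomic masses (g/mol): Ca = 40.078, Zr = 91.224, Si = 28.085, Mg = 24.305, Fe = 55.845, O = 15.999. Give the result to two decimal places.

First mineral: 56.170 g Si in 228.532 g formula = 24.58 wt% Si.
Second mineral: 28.085 g Si in 183.305 g formula = 15.32 wt% Si.
24.58% − 15.32% gives a difference of 9.26 percentage points.

9.26 percentage points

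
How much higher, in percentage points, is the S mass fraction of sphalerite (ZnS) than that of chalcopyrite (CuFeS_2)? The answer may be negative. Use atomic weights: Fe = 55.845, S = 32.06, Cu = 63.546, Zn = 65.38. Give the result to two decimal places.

-2.04 percentage points

First mineral: 32.060 g S in 97.440 g formula = 32.90 wt% S.
Second mineral: 64.120 g S in 183.511 g formula = 34.94 wt% S.
32.90% − 34.94% gives a difference of -2.04 percentage points.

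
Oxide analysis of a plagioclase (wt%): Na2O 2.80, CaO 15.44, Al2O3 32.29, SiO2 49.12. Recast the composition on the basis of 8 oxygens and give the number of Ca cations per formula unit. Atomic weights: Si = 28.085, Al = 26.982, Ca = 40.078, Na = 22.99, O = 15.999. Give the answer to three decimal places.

2.80 wt% Na2O ÷ 61.979 g/mol = 0.04518 mol, giving 0.09036 Na and 0.04518 O.
15.44 wt% CaO ÷ 56.077 g/mol = 0.27534 mol, giving 0.27534 Ca and 0.27534 O.
32.29 wt% Al2O3 ÷ 101.961 g/mol = 0.31669 mol, giving 0.63338 Al and 0.95007 O.
49.12 wt% SiO2 ÷ 60.083 g/mol = 0.81754 mol, giving 0.81754 Si and 1.63508 O.
Oxygen sums to 2.90567; scaling by 8/2.90567 = 2.75324 puts the formula on 8 O.
Ca: 0.27534 × 2.75324 = 0.758 atoms per formula unit.

0.758 Ca apfu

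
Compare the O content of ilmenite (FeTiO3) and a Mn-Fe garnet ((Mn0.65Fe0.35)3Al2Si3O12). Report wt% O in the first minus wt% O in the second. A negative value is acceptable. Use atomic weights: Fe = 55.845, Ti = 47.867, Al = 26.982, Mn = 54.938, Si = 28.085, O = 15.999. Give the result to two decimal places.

First mineral: 47.997 g O in 151.709 g formula = 31.64 wt% O.
Second mineral: 191.988 g O in 495.973 g formula = 38.71 wt% O.
31.64% − 38.71% gives a difference of -7.07 percentage points.

-7.07 percentage points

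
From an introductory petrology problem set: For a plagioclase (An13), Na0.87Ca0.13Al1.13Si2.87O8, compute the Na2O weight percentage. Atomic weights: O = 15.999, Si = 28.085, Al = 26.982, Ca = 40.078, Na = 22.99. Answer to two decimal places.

Molar mass of Na0.87Ca0.13Al1.13Si2.87O8 = 0.87×22.99 + 0.13×40.078 + 1.13×26.982 + 2.87×28.085 + 8×15.999 = 264.297 g/mol.
Each formula unit contains 0.87 Na, equivalent to 0.87/2 = 0.4350 mol Na2O.
M(Na2O) = 2×22.99 + 1×15.999 = 61.979 g/mol.
Mass of Na2O per formula unit = 0.4350 × 61.979 = 26.961 g.
Na2O wt% = 26.961 / 264.297 × 100 = 10.20%.

10.20 wt%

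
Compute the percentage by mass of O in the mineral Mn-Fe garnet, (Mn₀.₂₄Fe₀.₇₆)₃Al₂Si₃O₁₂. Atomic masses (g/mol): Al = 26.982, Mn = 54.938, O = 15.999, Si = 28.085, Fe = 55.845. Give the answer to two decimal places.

38.62 mass %

Formula mass = 0.72×54.938 + 2.28×55.845 + 2×26.982 + 3×28.085 + 12×15.999 = 497.089 g/mol, of which 191.988 g is O.
So O makes up 191.988/497.089 = 0.3862 of the mass, i.e. 38.62%.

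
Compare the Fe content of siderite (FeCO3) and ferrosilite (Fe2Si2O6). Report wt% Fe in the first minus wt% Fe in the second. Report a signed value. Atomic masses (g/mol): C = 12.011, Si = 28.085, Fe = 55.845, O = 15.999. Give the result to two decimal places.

5.87 percentage points

First mineral: 55.845 g Fe in 115.853 g formula = 48.20 wt% Fe.
Second mineral: 111.690 g Fe in 263.854 g formula = 42.33 wt% Fe.
48.20% − 42.33% gives a difference of 5.87 percentage points.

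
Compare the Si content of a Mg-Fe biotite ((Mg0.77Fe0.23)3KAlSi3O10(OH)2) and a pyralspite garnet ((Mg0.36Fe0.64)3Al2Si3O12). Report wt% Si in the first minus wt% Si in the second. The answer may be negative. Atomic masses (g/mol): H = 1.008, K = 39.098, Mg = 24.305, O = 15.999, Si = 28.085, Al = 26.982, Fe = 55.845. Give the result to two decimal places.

M((Mg0.77Fe0.23)3KAlSi3O10(OH)2) = 439.017 g/mol, so wt% Si = 84.255/439.017 × 100 = 19.19%.
M((Mg0.36Fe0.64)3Al2Si3O12) = 463.679 g/mol, so wt% Si = 84.255/463.679 × 100 = 18.17%.
19.19 − 18.17 = 1.02 pp.

1.02 percentage points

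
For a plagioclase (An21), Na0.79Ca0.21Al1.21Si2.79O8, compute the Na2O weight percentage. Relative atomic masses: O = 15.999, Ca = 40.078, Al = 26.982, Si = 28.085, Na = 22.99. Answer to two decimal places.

9.22 wt%

Formula mass = 265.576 g/mol.
0.79 Na → 0.3950 mol Na2O per formula unit; M(Na2O) = 61.979, so Na2O mass = 24.482 g.
24.482/265.576 × 100 = 9.22 wt%.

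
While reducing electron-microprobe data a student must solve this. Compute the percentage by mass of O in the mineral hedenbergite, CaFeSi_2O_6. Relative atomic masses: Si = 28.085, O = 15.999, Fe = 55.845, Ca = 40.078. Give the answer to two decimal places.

38.69 weight percent

Formula mass = 1×40.078 + 1×55.845 + 2×28.085 + 6×15.999 = 248.087 g/mol, of which 95.994 g is O.
So O makes up 95.994/248.087 = 0.3869 of the mass, i.e. 38.69%.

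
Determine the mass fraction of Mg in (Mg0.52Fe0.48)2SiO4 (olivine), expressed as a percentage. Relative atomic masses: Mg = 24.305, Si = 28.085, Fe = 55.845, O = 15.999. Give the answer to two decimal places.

14.78 weight percent

M((Mg0.52Fe0.48)2SiO4) = 170.969 g/mol.
Mg contributes 1.04 × 24.305 = 25.277 g per mole.
25.277/170.969 = 0.1478 → 14.78%.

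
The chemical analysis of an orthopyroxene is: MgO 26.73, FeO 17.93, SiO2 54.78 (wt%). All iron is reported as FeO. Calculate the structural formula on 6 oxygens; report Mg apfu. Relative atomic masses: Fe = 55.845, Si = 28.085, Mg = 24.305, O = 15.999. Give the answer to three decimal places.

1.454 Mg apfu

MgO: 26.73/40.304 = 0.66321 mol → 0.66321 mol Mg, 0.66321 mol O.
FeO: 17.93/71.844 = 0.24957 mol → 0.24957 mol Fe, 0.24957 mol O.
SiO2: 54.78/60.083 = 0.91174 mol → 0.91174 mol Si, 1.82348 mol O.
Total oxygen = 2.73626 mol. Normalization factor = 6/2.73626 = 2.19277.
Mg per 6 O = 0.66321 × 2.19277 = 1.454.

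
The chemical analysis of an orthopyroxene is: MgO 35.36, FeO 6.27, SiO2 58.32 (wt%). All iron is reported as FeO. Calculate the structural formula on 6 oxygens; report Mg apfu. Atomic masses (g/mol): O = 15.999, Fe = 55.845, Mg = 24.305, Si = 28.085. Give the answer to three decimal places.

1.811 Mg apfu

MgO: 35.36/40.304 = 0.87733 mol → 0.87733 mol Mg, 0.87733 mol O.
FeO: 6.27/71.844 = 0.08727 mol → 0.08727 mol Fe, 0.08727 mol O.
SiO2: 58.32/60.083 = 0.97066 mol → 0.97066 mol Si, 1.94132 mol O.
Total oxygen = 2.90592 mol. Normalization factor = 6/2.90592 = 2.06475.
Mg per 6 O = 0.87733 × 2.06475 = 1.811.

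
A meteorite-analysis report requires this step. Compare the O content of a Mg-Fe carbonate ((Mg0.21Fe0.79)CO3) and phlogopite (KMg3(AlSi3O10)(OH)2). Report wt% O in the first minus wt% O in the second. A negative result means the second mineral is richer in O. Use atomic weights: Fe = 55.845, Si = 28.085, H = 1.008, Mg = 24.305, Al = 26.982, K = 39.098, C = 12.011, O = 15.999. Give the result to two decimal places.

-2.07 percentage points

First mineral: 47.997 g O in 109.230 g formula = 43.94 wt% O.
Second mineral: 191.988 g O in 417.254 g formula = 46.01 wt% O.
43.94% − 46.01% gives a difference of -2.07 percentage points.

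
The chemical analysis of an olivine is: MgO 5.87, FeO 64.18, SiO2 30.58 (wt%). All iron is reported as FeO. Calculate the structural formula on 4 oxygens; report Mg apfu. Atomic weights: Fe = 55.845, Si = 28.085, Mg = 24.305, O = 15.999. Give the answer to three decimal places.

0.283 Mg apfu

MgO (M=40.304): mol = 0.14564; Mg = 0.14564, O = 0.14564.
FeO (M=71.844): mol = 0.89332; Fe = 0.89332, O = 0.89332.
SiO2 (M=60.083): mol = 0.50896; Si = 0.50896, O = 1.01792.
ΣO = 2.05688; factor = 4/ΣO = 1.94469.
Mg apfu = 0.14564 × 1.94469 = 0.283.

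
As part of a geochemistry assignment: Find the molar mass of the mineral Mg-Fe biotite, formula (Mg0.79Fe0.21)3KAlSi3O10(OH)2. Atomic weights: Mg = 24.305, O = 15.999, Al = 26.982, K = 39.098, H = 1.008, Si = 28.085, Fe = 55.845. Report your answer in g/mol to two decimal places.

437.12 g/mol

M = 2.37*24.305 + 0.63*55.845 + 1*39.098 + 1*26.982 + 3*28.085 + 12*15.999 + 2*1.008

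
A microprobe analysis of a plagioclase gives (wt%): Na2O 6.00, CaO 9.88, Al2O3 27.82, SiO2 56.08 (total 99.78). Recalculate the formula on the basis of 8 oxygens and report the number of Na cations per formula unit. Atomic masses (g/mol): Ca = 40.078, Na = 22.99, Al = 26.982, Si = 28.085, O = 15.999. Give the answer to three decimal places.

Na2O: 6.00/61.979 = 0.09681 mol → 0.19362 mol Na, 0.09681 mol O.
CaO: 9.88/56.077 = 0.17619 mol → 0.17619 mol Ca, 0.17619 mol O.
Al2O3: 27.82/101.961 = 0.27285 mol → 0.54570 mol Al, 0.81855 mol O.
SiO2: 56.08/60.083 = 0.93338 mol → 0.93338 mol Si, 1.86676 mol O.
Total oxygen = 2.95831 mol. Normalization factor = 8/2.95831 = 2.70425.
Na per 8 O = 0.19362 × 2.70425 = 0.524.

0.524 Na apfu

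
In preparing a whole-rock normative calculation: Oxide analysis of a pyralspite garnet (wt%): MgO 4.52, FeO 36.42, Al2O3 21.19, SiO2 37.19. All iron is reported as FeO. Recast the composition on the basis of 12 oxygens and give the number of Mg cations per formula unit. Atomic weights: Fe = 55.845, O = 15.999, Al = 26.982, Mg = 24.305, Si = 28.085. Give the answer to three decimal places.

0.543 Mg apfu

4.52 wt% MgO ÷ 40.304 g/mol = 0.11215 mol, giving 0.11215 Mg and 0.11215 O.
36.42 wt% FeO ÷ 71.844 g/mol = 0.50693 mol, giving 0.50693 Fe and 0.50693 O.
21.19 wt% Al2O3 ÷ 101.961 g/mol = 0.20782 mol, giving 0.41564 Al and 0.62346 O.
37.19 wt% SiO2 ÷ 60.083 g/mol = 0.61898 mol, giving 0.61898 Si and 1.23796 O.
Oxygen sums to 2.48050; scaling by 12/2.48050 = 4.83773 puts the formula on 12 O.
Mg: 0.11215 × 4.83773 = 0.543 atoms per formula unit.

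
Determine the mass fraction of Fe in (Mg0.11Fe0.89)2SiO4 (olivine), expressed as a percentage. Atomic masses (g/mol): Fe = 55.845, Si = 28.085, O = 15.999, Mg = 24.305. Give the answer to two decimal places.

Formula mass = 0.22*24.305 + 1.78*55.845 + 1*28.085 + 4*15.999 = 196.832 g/mol, of which 99.404 g is Fe.
So Fe makes up 99.404/196.832 = 0.5050 of the mass, i.e. 50.50%.

50.50 weight percent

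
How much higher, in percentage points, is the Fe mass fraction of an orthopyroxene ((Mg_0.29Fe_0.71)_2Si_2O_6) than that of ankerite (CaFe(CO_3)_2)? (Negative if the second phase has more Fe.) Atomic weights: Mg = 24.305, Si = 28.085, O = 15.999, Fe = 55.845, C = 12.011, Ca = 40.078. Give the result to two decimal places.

Fe in (Mg_0.29Fe_0.71)_2Si_2O_6: molar mass 245.561 g/mol; 1.42×55.845 = 79.300 g → 32.29 wt%.
Fe in CaFe(CO_3)_2: molar mass 215.939 g/mol; 1×55.845 = 55.845 g → 25.86 wt%.
Difference = 32.29 − 25.86 = 6.43 percentage points.

6.43 percentage points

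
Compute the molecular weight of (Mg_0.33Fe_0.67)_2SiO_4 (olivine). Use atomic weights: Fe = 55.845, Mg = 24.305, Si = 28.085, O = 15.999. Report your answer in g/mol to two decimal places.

M = 0.66·24.305 + 1.34·55.845 + 1·28.085 + 4·15.999

182.95 g/mol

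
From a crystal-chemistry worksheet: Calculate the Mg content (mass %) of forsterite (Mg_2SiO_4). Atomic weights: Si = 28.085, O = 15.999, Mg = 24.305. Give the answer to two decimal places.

34.55 mass %

M(Mg_2SiO_4) = 140.691 g/mol.
Mg contributes 2 × 24.305 = 48.610 g per mole.
48.610/140.691 = 0.3455 → 34.55%.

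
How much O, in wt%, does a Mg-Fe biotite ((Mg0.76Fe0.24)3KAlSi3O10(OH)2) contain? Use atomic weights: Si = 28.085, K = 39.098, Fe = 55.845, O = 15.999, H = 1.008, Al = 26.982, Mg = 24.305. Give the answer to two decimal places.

43.64 wt%

Formula mass = 2.28*24.305 + 0.72*55.845 + 1*39.098 + 1*26.982 + 3*28.085 + 12*15.999 + 2*1.008 = 439.963 g/mol, of which 191.988 g is O.
So O makes up 191.988/439.963 = 0.4364 of the mass, i.e. 43.64%.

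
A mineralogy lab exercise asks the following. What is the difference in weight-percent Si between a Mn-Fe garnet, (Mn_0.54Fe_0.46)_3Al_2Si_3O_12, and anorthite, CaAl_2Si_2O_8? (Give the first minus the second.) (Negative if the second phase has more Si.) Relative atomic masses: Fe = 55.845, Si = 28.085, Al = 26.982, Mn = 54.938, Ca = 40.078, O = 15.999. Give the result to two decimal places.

-3.21 percentage points

M((Mn_0.54Fe_0.46)_3Al_2Si_3O_12) = 496.273 g/mol, so wt% Si = 84.255/496.273 × 100 = 16.98%.
M(CaAl_2Si_2O_8) = 278.204 g/mol, so wt% Si = 56.170/278.204 × 100 = 20.19%.
16.98 − 20.19 = -3.21 pp.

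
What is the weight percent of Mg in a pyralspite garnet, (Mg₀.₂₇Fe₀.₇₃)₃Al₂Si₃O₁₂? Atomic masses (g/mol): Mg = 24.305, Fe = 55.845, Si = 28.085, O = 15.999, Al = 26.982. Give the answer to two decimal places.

M((Mg₀.₂₇Fe₀.₇₃)₃Al₂Si₃O₁₂) = 472.195 g/mol.
Mg contributes 0.81 × 24.305 = 19.687 g per mole.
19.687/472.195 = 0.0417 → 4.17%.

4.17 weight percent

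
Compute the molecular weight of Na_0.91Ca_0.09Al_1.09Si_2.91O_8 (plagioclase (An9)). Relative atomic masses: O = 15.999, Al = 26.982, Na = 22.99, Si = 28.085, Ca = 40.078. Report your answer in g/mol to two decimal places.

263.66 g/mol

The formula mass is the sum 0.91×22.99 + 0.09×40.078 + 1.09×26.982 + 2.91×28.085 + 8×15.999.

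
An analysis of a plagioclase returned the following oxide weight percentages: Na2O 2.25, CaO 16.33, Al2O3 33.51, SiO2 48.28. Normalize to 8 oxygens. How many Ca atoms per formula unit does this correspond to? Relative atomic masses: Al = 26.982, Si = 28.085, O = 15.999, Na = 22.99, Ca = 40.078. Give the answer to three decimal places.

0.798 Ca apfu

2.25 wt% Na2O ÷ 61.979 g/mol = 0.03630 mol, giving 0.07260 Na and 0.03630 O.
16.33 wt% CaO ÷ 56.077 g/mol = 0.29121 mol, giving 0.29121 Ca and 0.29121 O.
33.51 wt% Al2O3 ÷ 101.961 g/mol = 0.32866 mol, giving 0.65732 Al and 0.98598 O.
48.28 wt% SiO2 ÷ 60.083 g/mol = 0.80356 mol, giving 0.80356 Si and 1.60712 O.
Oxygen sums to 2.92061; scaling by 8/2.92061 = 2.73915 puts the formula on 8 O.
Ca: 0.29121 × 2.73915 = 0.798 atoms per formula unit.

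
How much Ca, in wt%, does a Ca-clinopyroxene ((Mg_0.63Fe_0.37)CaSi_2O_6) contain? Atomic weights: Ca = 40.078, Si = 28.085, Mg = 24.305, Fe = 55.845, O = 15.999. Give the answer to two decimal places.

M((Mg_0.63Fe_0.37)CaSi_2O_6) = 228.217 g/mol.
Ca contributes 1 × 40.078 = 40.078 g per mole.
40.078/228.217 = 0.1756 → 17.56%.

17.56 wt%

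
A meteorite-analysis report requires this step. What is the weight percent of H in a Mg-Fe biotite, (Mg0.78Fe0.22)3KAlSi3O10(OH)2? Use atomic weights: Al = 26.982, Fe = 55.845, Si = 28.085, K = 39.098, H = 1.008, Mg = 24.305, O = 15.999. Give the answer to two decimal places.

Formula mass = 2.34*24.305 + 0.66*55.845 + 1*39.098 + 1*26.982 + 3*28.085 + 12*15.999 + 2*1.008 = 438.070 g/mol, of which 2.016 g is H.
So H makes up 2.016/438.070 = 0.0046 of the mass, i.e. 0.46%.

0.46 weight percent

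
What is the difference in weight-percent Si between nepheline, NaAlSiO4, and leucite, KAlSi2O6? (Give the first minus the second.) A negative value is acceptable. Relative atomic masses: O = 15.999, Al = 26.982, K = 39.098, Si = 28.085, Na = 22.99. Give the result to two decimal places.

-5.97 percentage points

First mineral: 28.085 g Si in 142.053 g formula = 19.77 wt% Si.
Second mineral: 56.170 g Si in 218.244 g formula = 25.74 wt% Si.
19.77% − 25.74% gives a difference of -5.97 percentage points.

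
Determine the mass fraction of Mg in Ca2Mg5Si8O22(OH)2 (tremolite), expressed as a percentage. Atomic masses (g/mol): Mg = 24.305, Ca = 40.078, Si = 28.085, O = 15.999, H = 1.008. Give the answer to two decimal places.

14.96 mass %

M(Ca2Mg5Si8O22(OH)2) = 812.353 g/mol.
Mg contributes 5 × 24.305 = 121.525 g per mole.
121.525/812.353 = 0.1496 → 14.96%.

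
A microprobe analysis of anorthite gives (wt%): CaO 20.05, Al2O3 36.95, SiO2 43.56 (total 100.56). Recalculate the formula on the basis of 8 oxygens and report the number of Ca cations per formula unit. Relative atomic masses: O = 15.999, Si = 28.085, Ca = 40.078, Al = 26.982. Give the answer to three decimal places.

CaO: 20.05/56.077 = 0.35754 mol → 0.35754 mol Ca, 0.35754 mol O.
Al2O3: 36.95/101.961 = 0.36239 mol → 0.72478 mol Al, 1.08717 mol O.
SiO2: 43.56/60.083 = 0.72500 mol → 0.72500 mol Si, 1.45000 mol O.
Total oxygen = 2.89471 mol. Normalization factor = 8/2.89471 = 2.76366.
Ca per 8 O = 0.35754 × 2.76366 = 0.988.

0.988 Ca apfu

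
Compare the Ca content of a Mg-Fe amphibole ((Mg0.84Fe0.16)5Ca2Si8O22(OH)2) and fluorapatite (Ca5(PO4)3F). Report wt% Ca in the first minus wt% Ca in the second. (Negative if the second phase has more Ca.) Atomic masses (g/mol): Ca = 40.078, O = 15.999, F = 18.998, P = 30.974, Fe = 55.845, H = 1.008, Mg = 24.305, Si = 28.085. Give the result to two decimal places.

First mineral: 80.156 g Ca in 837.585 g formula = 9.57 wt% Ca.
Second mineral: 200.390 g Ca in 504.298 g formula = 39.74 wt% Ca.
9.57% − 39.74% gives a difference of -30.17 percentage points.

-30.17 percentage points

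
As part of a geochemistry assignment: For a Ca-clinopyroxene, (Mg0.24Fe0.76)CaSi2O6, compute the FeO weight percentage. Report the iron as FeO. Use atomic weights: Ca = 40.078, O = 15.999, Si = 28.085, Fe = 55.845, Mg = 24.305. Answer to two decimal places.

22.70 wt%

Formula mass = 240.517 g/mol.
0.76 Fe → 0.7600 mol FeO per formula unit; M(FeO) = 71.844, so FeO mass = 54.601 g.
54.601/240.517 × 100 = 22.70 wt%.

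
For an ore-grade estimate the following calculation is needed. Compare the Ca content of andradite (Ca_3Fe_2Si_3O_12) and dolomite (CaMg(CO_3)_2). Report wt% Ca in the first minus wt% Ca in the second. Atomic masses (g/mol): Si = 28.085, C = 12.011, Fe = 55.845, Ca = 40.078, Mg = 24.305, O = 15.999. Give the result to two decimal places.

1.93 percentage points

M(Ca_3Fe_2Si_3O_12) = 508.167 g/mol, so wt% Ca = 120.234/508.167 × 100 = 23.66%.
M(CaMg(CO_3)_2) = 184.399 g/mol, so wt% Ca = 40.078/184.399 × 100 = 21.73%.
23.66 − 21.73 = 1.93 pp.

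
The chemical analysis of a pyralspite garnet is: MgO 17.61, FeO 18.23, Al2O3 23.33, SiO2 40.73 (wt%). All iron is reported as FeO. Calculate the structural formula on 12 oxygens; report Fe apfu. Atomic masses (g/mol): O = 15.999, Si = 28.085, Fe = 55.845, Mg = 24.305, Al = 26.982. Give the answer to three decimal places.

1.114 Fe apfu

17.61 wt% MgO ÷ 40.304 g/mol = 0.43693 mol, giving 0.43693 Mg and 0.43693 O.
18.23 wt% FeO ÷ 71.844 g/mol = 0.25374 mol, giving 0.25374 Fe and 0.25374 O.
23.33 wt% Al2O3 ÷ 101.961 g/mol = 0.22881 mol, giving 0.45762 Al and 0.68643 O.
40.73 wt% SiO2 ÷ 60.083 g/mol = 0.67790 mol, giving 0.67790 Si and 1.35580 O.
Oxygen sums to 2.73290; scaling by 12/2.73290 = 4.39094 puts the formula on 12 O.
Fe: 0.25374 × 4.39094 = 1.114 atoms per formula unit.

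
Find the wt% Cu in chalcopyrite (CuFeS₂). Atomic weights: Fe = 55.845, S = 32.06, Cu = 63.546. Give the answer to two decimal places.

34.63 wt%

Formula mass = 1·63.546 + 1·55.845 + 2·32.06 = 183.511 g/mol, of which 63.546 g is Cu.
So Cu makes up 63.546/183.511 = 0.3463 of the mass, i.e. 34.63%.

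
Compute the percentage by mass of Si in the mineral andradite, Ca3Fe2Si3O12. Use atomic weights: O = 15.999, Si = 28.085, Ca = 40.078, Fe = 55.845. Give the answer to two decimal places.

16.58 weight percent

Molar mass of Ca3Fe2Si3O12: 3×40.078 + 2×55.845 + 3×28.085 + 12×15.999 = 508.167 g/mol.
Mass of Si per formula unit: 3 × 28.085 = 84.255 g.
Weight fraction Si = 84.255 / 508.167 = 0.1658.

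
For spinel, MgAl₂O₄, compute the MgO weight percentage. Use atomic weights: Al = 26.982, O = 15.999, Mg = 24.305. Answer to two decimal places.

28.33 wt%

Molar mass of MgAl₂O₄ = 1*24.305 + 2*26.982 + 4*15.999 = 142.265 g/mol.
Each formula unit contains 1 Mg, equivalent to 1/1 = 1.0000 mol MgO.
M(MgO) = 1×24.305 + 1×15.999 = 40.304 g/mol.
Mass of MgO per formula unit = 1.0000 × 40.304 = 40.304 g.
MgO wt% = 40.304 / 142.265 × 100 = 28.33%.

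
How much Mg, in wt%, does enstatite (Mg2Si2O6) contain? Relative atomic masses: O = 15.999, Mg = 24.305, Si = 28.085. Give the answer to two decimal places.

24.21 wt%

Molar mass of Mg2Si2O6: 2*24.305 + 2*28.085 + 6*15.999 = 200.774 g/mol.
Mass of Mg per formula unit: 2 × 24.305 = 48.610 g.
Weight fraction Mg = 48.610 / 200.774 = 0.2421.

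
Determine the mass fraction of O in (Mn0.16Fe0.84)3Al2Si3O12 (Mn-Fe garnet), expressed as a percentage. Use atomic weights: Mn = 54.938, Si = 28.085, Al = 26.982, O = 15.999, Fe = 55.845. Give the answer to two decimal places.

Molar mass of (Mn0.16Fe0.84)3Al2Si3O12: 0.48×54.938 + 2.52×55.845 + 2×26.982 + 3×28.085 + 12×15.999 = 497.307 g/mol.
Mass of O per formula unit: 12 × 15.999 = 191.988 g.
Weight fraction O = 191.988 / 497.307 = 0.3861.

38.61 wt%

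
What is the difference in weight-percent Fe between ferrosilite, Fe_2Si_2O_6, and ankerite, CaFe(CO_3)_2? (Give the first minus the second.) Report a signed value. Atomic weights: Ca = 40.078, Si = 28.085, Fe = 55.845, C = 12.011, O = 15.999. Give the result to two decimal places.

M(Fe_2Si_2O_6) = 263.854 g/mol, so wt% Fe = 111.690/263.854 × 100 = 42.33%.
M(CaFe(CO_3)_2) = 215.939 g/mol, so wt% Fe = 55.845/215.939 × 100 = 25.86%.
42.33 − 25.86 = 16.47 pp.

16.47 percentage points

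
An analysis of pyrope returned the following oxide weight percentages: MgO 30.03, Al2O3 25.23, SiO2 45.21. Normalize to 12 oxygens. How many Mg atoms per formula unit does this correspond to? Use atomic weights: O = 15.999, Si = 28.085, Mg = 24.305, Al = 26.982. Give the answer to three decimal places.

2.988 Mg apfu

MgO (M=40.304): mol = 0.74509; Mg = 0.74509, O = 0.74509.
Al2O3 (M=101.961): mol = 0.24745; Al = 0.49490, O = 0.74235.
SiO2 (M=60.083): mol = 0.75246; Si = 0.75246, O = 1.50492.
ΣO = 2.99236; factor = 12/ΣO = 4.01021.
Mg apfu = 0.74509 × 4.01021 = 2.988.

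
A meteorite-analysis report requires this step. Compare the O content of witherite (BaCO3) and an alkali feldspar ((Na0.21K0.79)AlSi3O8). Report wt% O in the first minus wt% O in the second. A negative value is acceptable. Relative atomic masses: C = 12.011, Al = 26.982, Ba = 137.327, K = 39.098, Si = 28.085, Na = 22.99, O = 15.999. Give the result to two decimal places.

O in BaCO3: molar mass 197.335 g/mol; 3×15.999 = 47.997 g → 24.32 wt%.
O in (Na0.21K0.79)AlSi3O8: molar mass 274.944 g/mol; 8×15.999 = 127.992 g → 46.55 wt%.
Difference = 24.32 − 46.55 = -22.23 percentage points.

-22.23 percentage points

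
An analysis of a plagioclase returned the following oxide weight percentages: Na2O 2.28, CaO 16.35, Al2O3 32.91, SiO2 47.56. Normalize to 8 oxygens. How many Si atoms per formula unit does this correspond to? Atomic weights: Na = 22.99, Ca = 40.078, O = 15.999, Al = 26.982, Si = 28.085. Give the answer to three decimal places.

2.28 wt% Na2O ÷ 61.979 g/mol = 0.03679 mol, giving 0.07358 Na and 0.03679 O.
16.35 wt% CaO ÷ 56.077 g/mol = 0.29156 mol, giving 0.29156 Ca and 0.29156 O.
32.91 wt% Al2O3 ÷ 101.961 g/mol = 0.32277 mol, giving 0.64554 Al and 0.96831 O.
47.56 wt% SiO2 ÷ 60.083 g/mol = 0.79157 mol, giving 0.79157 Si and 1.58314 O.
Oxygen sums to 2.87980; scaling by 8/2.87980 = 2.77797 puts the formula on 8 O.
Si: 0.79157 × 2.77797 = 2.199 atoms per formula unit.

2.199 Si apfu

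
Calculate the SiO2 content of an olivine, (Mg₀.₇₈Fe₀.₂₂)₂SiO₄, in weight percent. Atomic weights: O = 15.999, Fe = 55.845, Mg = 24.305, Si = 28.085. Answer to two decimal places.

Formula mass = 154.569 g/mol.
1 Si → 1.0000 mol SiO2 per formula unit; M(SiO2) = 60.083, so SiO2 mass = 60.083 g.
60.083/154.569 × 100 = 38.87 wt%.

38.87 wt%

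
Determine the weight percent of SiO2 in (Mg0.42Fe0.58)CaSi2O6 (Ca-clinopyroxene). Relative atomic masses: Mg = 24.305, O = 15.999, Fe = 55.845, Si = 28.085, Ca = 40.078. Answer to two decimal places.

51.17 wt%

Formula mass = 234.840 g/mol.
2 Si → 2.0000 mol SiO2 per formula unit; M(SiO2) = 60.083, so SiO2 mass = 120.166 g.
120.166/234.840 × 100 = 51.17 wt%.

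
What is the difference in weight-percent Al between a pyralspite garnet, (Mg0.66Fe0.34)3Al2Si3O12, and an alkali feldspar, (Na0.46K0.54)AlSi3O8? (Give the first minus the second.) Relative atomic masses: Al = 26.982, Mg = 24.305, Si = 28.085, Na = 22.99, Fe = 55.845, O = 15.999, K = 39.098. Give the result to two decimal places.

M((Mg0.66Fe0.34)3Al2Si3O12) = 435.293 g/mol, so wt% Al = 53.964/435.293 × 100 = 12.40%.
M((Na0.46K0.54)AlSi3O8) = 270.917 g/mol, so wt% Al = 26.982/270.917 × 100 = 9.96%.
12.40 − 9.96 = 2.44 pp.

2.44 percentage points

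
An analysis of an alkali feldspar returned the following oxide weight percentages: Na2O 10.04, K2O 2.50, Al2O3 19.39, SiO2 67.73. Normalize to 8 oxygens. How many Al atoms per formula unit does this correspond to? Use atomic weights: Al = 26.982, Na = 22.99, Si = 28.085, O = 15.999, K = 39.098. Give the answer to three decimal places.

1.010 Al apfu

Na2O: 10.04/61.979 = 0.16199 mol → 0.32398 mol Na, 0.16199 mol O.
K2O: 2.50/94.195 = 0.02654 mol → 0.05308 mol K, 0.02654 mol O.
Al2O3: 19.39/101.961 = 0.19017 mol → 0.38034 mol Al, 0.57051 mol O.
SiO2: 67.73/60.083 = 1.12727 mol → 1.12727 mol Si, 2.25454 mol O.
Total oxygen = 3.01358 mol. Normalization factor = 8/3.01358 = 2.65465.
Al per 8 O = 0.38034 × 2.65465 = 1.010.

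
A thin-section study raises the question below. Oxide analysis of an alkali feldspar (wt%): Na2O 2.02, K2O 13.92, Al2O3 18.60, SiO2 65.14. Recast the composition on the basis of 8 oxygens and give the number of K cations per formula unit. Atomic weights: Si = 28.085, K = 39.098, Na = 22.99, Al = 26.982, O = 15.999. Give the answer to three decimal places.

0.816 K apfu

Na2O (M=61.979): mol = 0.03259; Na = 0.06518, O = 0.03259.
K2O (M=94.195): mol = 0.14778; K = 0.29556, O = 0.14778.
Al2O3 (M=101.961): mol = 0.18242; Al = 0.36484, O = 0.54726.
SiO2 (M=60.083): mol = 1.08417; Si = 1.08417, O = 2.16834.
ΣO = 2.89597; factor = 8/ΣO = 2.76246.
K apfu = 0.29556 × 2.76246 = 0.816.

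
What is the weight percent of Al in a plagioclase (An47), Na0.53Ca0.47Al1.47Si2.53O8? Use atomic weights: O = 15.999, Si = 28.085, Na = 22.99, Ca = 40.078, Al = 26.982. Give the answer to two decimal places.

14.70 mass %

Molar mass of Na0.53Ca0.47Al1.47Si2.53O8: 0.53·22.99 + 0.47·40.078 + 1.47·26.982 + 2.53·28.085 + 8·15.999 = 269.732 g/mol.
Mass of Al per formula unit: 1.47 × 26.982 = 39.664 g.
Weight fraction Al = 39.664 / 269.732 = 0.1470.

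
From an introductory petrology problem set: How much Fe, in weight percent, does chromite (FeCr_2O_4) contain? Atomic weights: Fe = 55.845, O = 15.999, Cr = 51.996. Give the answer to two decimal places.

Molar mass of FeCr_2O_4: 1*55.845 + 2*51.996 + 4*15.999 = 223.833 g/mol.
Mass of Fe per formula unit: 1 × 55.845 = 55.845 g.
Weight fraction Fe = 55.845 / 223.833 = 0.2495.

24.95 weight percent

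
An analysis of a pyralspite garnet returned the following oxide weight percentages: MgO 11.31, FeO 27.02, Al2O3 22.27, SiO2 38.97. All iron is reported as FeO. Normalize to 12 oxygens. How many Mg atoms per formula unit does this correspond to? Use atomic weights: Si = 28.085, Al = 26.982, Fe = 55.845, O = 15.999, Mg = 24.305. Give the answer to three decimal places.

MgO (M=40.304): mol = 0.28062; Mg = 0.28062, O = 0.28062.
FeO (M=71.844): mol = 0.37609; Fe = 0.37609, O = 0.37609.
Al2O3 (M=101.961): mol = 0.21842; Al = 0.43684, O = 0.65526.
SiO2 (M=60.083): mol = 0.64860; Si = 0.64860, O = 1.29720.
ΣO = 2.60917; factor = 12/ΣO = 4.59916.
Mg apfu = 0.28062 × 4.59916 = 1.291.

1.291 Mg apfu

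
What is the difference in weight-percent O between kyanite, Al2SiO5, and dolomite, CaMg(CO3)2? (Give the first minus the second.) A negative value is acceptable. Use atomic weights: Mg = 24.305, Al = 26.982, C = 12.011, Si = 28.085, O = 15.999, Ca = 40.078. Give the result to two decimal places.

First mineral: 79.995 g O in 162.044 g formula = 49.37 wt% O.
Second mineral: 95.994 g O in 184.399 g formula = 52.06 wt% O.
49.37% − 52.06% gives a difference of -2.69 percentage points.

-2.69 percentage points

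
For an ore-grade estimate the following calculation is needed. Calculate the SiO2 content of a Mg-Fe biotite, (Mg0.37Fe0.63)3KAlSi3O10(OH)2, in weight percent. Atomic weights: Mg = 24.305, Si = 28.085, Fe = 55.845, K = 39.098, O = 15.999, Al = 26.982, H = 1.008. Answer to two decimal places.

37.80 wt%

M((Mg0.37Fe0.63)3KAlSi3O10(OH)2) = 476.865 g/mol; M(SiO2) = 60.083 g/mol.
Moles SiO2 per formula unit = 3 Si ÷ 1 = 3.0000.
SiO2 fraction = (3.0000 × 60.083) / 476.865 = 180.249/476.865 = 0.3780.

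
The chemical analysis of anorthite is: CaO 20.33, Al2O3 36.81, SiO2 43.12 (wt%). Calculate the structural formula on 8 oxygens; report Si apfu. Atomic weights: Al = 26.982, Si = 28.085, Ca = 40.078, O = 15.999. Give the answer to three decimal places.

20.33 wt% CaO ÷ 56.077 g/mol = 0.36254 mol, giving 0.36254 Ca and 0.36254 O.
36.81 wt% Al2O3 ÷ 101.961 g/mol = 0.36102 mol, giving 0.72204 Al and 1.08306 O.
43.12 wt% SiO2 ÷ 60.083 g/mol = 0.71767 mol, giving 0.71767 Si and 1.43534 O.
Oxygen sums to 2.88094; scaling by 8/2.88094 = 2.77687 puts the formula on 8 O.
Si: 0.71767 × 2.77687 = 1.993 atoms per formula unit.

1.993 Si apfu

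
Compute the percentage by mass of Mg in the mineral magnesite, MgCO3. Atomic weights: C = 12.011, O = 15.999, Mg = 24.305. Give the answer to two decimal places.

M(MgCO3) = 84.313 g/mol.
Mg contributes 1 × 24.305 = 24.305 g per mole.
24.305/84.313 = 0.2883 → 28.83%.

28.83 weight percent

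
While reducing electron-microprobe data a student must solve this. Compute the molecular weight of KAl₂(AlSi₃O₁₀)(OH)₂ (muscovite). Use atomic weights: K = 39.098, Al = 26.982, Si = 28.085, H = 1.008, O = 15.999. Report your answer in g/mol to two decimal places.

M = 1·39.098 + 3·26.982 + 3·28.085 + 12·15.999 + 2·1.008

398.30 g/mol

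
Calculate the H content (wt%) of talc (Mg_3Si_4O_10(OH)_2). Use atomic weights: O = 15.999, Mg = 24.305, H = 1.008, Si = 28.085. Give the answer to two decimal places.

0.53 wt%

Formula mass = 3×24.305 + 4×28.085 + 12×15.999 + 2×1.008 = 379.259 g/mol, of which 2.016 g is H.
So H makes up 2.016/379.259 = 0.0053 of the mass, i.e. 0.53%.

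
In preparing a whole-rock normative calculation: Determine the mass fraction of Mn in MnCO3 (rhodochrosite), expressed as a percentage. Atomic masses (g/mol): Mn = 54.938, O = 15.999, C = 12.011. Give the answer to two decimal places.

M(MnCO3) = 114.946 g/mol.
Mn contributes 1 × 54.938 = 54.938 g per mole.
54.938/114.946 = 0.4779 → 47.79%.

47.79 mass %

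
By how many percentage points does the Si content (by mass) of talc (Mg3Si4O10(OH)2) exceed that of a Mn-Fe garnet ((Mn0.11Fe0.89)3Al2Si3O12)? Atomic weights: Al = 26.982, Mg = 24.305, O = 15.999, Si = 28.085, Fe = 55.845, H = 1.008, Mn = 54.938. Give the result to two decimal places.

Si in Mg3Si4O10(OH)2: molar mass 379.259 g/mol; 4×28.085 = 112.340 g → 29.62 wt%.
Si in (Mn0.11Fe0.89)3Al2Si3O12: molar mass 497.443 g/mol; 3×28.085 = 84.255 g → 16.94 wt%.
Difference = 29.62 − 16.94 = 12.68 percentage points.

12.68 percentage points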